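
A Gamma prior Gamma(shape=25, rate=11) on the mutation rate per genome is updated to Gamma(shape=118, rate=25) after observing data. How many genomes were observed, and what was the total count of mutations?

n = 14 genomes with total 93 mutations

Gamma–Poisson conjugacy: posterior shape = α + Σxᵢ, posterior rate = β + n.
Matching: Σxᵢ = 118 − 25 = 93 and n = 25 − 11 = 14.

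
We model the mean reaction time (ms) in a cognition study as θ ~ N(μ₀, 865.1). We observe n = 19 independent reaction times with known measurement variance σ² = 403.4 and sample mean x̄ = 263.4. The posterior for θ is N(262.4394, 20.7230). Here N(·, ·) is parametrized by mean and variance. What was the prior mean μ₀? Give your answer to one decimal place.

μ₀ = 223.3

The posterior mean is a precision-weighted average: μ_n = (τ₀μ₀ + τ_data·x̄)/(τ₀+τ_data), with τ₀=1/σ₀² and τ_data=n/σ².
Here τ₀ = 1/865.1 = 0.001156 and τ_data = 19/403.4 = 0.047100, so τ_n = 0.048256.
Rearranging for μ₀: μ₀ = (μ_n·τ_n − τ_data·x̄)/τ₀ = (262.4394·0.048256 − 0.047100·263.4) / 0.001156 = 0.258136/0.001156 ≈ 223.3.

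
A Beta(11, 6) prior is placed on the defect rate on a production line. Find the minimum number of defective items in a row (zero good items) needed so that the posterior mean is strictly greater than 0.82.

After k defective items and 0 good items the posterior is Beta(11+k, 6), with mean (11+k)/(11+6+k).
Set (11+k)/(17+k) > 0.82 and solve: k > (0.82·17 − 11)/(1 − 0.82) = 16.333.
The smallest integer exceeding 16.333 is 17, and checking k=17: (28)/(34) = 0.8235 > 0.82.

k = 17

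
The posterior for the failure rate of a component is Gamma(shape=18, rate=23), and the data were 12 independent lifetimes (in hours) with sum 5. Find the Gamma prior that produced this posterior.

Gamma(shape=6, rate=18)

For an exponential likelihood with a Gamma(α, β) prior on the rate, n observations with total T give posterior Gamma(α+n, β+T).
So α = 18 − 12 = 6 and β = 23 − 5 = 18.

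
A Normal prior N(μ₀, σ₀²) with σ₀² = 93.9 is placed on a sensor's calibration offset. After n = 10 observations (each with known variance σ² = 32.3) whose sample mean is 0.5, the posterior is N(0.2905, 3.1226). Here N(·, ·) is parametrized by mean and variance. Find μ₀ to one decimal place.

The posterior mean is a precision-weighted average: μ_n = (τ₀μ₀ + τ_data·x̄)/(τ₀+τ_data), with τ₀=1/σ₀² and τ_data=n/σ².
Here τ₀ = 1/93.9 = 0.010650 and τ_data = 10/32.3 = 0.309598, so τ_n = 0.320248.
Rearranging for μ₀: μ₀ = (μ_n·τ_n − τ_data·x̄)/τ₀ = (0.2905·0.320248 − 0.309598·0.5) / 0.010650 = -0.061767/0.010650 ≈ -5.8.

μ₀ = -5.8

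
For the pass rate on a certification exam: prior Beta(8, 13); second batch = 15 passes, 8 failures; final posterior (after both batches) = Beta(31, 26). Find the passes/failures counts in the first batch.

8 passes and 5 failures

Because Beta–binomial updating is additive in the counts, the combined data contributed (α_post−α_prior, β_post−β_prior) successes and failures.
Total across both batches: 31−8=23 passes, 26−13=13 failures.
Subtract the second batch: 23−15=8 passes and 13−8=5 failures.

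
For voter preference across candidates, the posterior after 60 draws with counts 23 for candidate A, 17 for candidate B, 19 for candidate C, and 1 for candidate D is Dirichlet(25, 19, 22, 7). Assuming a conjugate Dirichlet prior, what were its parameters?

Dirichlet(2, 2, 3, 6)

For a Dirichlet(α) prior with multinomial counts c, the posterior is Dirichlet(α + c) componentwise.
Subtract each count from the matching posterior parameter: 25−23=2, 19−17=2, 22−19=3, 7−1=6.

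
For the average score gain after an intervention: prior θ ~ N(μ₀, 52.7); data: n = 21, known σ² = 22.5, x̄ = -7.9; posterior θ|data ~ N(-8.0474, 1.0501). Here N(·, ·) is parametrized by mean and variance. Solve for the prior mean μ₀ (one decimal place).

μ₀ = -15.3

The posterior mean is a precision-weighted average: μ_n = (τ₀μ₀ + τ_data·x̄)/(τ₀+τ_data), with τ₀=1/σ₀² and τ_data=n/σ².
Here τ₀ = 1/52.7 = 0.018975 and τ_data = 21/22.5 = 0.933333, so τ_n = 0.952308.
Rearranging for μ₀: μ₀ = (μ_n·τ_n − τ_data·x̄)/τ₀ = (-8.0474·0.952308 − 0.933333·-7.9) / 0.018975 = -0.290273/0.018975 ≈ -15.3.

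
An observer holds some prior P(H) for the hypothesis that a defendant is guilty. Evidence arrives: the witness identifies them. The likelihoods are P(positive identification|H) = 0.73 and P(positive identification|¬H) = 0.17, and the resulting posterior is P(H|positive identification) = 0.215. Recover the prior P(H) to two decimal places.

Bayes' rule in odds form gives O(H|E) = O(H)·[P(E|H)/P(E|¬H)], hence O(H) = O(H|E)/LR.
Posterior odds = 0.215/(1−0.215) = 0.2739. LR = 0.73/0.17 = 4.2941.
Prior odds = 0.2739/4.2941 = 0.0638, so P(H) = 0.0638/(1+0.0638) ≈ 0.06.

P(H) = 0.06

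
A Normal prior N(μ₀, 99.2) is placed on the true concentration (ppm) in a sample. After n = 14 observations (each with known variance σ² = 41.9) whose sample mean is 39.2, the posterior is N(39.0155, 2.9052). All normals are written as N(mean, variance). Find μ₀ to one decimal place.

The posterior mean is a precision-weighted average: μ_n = (τ₀μ₀ + τ_data·x̄)/(τ₀+τ_data), with τ₀=1/σ₀² and τ_data=n/σ².
Here τ₀ = 1/99.2 = 0.010081 and τ_data = 14/41.9 = 0.334129, so τ_n = 0.344210.
Rearranging for μ₀: μ₀ = (μ_n·τ_n − τ_data·x̄)/τ₀ = (39.0155·0.344210 − 0.334129·39.2) / 0.010081 = 0.331668/0.010081 ≈ 32.9.

μ₀ = 32.9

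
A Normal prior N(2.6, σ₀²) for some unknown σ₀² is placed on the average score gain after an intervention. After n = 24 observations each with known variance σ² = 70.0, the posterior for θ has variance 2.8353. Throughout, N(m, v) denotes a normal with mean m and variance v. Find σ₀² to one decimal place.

Posterior precision equals prior precision plus data precision: 1/σ_n² = 1/σ₀² + n/σ².
So 1/σ₀² = 1/2.8353 − 24/70.0 = 0.352696 − 0.342857 = 0.009839.
Hence σ₀² = 1/0.009839 ≈ 101.6.

σ₀² = 101.6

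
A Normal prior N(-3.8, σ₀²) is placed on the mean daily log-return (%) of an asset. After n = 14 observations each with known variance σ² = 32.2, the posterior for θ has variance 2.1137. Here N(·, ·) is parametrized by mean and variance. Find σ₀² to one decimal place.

Posterior precision equals prior precision plus data precision: 1/σ_n² = 1/σ₀² + n/σ².
So 1/σ₀² = 1/2.1137 − 14/32.2 = 0.473104 − 0.434783 = 0.038321.
Hence σ₀² = 1/0.038321 ≈ 26.1.

σ₀² = 26.1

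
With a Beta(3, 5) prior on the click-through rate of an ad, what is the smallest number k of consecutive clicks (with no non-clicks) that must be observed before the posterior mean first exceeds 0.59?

k = 5

After k clicks and 0 non-clicks the posterior is Beta(3+k, 5), with mean (3+k)/(3+5+k).
Set (3+k)/(8+k) > 0.59 and solve: k > (0.59·8 − 3)/(1 − 0.59) = 4.195.
The smallest integer exceeding 4.195 is 5, and checking k=5: (8)/(13) = 0.6154 > 0.59.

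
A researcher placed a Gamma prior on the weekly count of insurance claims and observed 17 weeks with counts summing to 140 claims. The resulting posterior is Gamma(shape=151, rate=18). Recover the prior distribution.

A Gamma(α, β) prior (rate parametrization) on a Poisson rate with n observations summing to S gives posterior Gamma(α+S, β+n).
So α = 151 − 140 = 11 and β = 18 − 17 = 1.

Gamma(shape=11, rate=1)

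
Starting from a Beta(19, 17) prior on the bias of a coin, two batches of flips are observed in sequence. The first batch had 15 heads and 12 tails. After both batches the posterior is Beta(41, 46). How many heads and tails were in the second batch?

Sequential conjugate updates are equivalent to a single update on the pooled data, so total successes = posterior α − prior α and total failures = posterior β − prior β.
Total across both batches: 41−19=22 heads, 46−17=29 tails.
Subtract the first batch: 22−15=7 heads and 29−12=17 tails.

7 heads and 17 tails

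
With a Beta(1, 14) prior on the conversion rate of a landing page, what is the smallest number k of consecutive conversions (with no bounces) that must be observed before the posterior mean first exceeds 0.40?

After k conversions and 0 bounces the posterior is Beta(1+k, 14), with mean (1+k)/(1+14+k).
Set (1+k)/(15+k) > 0.40 and solve: k > (0.40·15 − 1)/(1 − 0.40) = 8.333.
The smallest integer exceeding 8.333 is 9.

k = 9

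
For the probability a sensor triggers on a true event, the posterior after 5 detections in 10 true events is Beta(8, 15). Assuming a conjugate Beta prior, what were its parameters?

Beta(3, 10)

A Beta(α, β) prior with s successes and f failures in binomial data gives a Beta(α+s, β+f) posterior.
Subtract the data counts: 8−5=3, 15−5=10.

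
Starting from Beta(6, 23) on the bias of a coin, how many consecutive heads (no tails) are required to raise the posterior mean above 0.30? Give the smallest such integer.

After k heads and 0 tails the posterior is Beta(6+k, 23), with mean (6+k)/(6+23+k).
Set (6+k)/(29+k) > 0.30 and solve: k > (0.30·29 − 6)/(1 − 0.30) = 3.857.
The smallest integer exceeding 3.857 is 4, and checking k=4: (10)/(33) = 0.3030 > 0.30.

k = 4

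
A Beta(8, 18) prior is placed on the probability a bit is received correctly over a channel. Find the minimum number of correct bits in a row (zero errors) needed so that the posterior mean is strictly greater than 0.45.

After k correct bits and 0 errors the posterior is Beta(8+k, 18), with mean (8+k)/(8+18+k).
Set (8+k)/(26+k) > 0.45 and solve: k > (0.45·26 − 8)/(1 − 0.45) = 6.727.
The smallest integer exceeding 6.727 is 7, and checking k=7: (15)/(33) = 0.4545 > 0.45.

k = 7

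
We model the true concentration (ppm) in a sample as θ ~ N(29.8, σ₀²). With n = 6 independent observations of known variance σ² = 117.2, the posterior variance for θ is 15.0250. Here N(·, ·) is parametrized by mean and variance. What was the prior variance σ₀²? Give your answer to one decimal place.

σ₀² = 65.1

Posterior precision equals prior precision plus data precision: 1/σ_n² = 1/σ₀² + n/σ².
So 1/σ₀² = 1/15.0250 − 6/117.2 = 0.066556 − 0.051195 = 0.015361.
Hence σ₀² = 1/0.015361 ≈ 65.1.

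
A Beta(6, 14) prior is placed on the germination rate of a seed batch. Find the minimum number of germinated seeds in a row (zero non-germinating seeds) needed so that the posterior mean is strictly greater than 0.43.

k = 5

After k germinated seeds and 0 non-germinating seeds the posterior is Beta(6+k, 14), with mean (6+k)/(6+14+k).
Set (6+k)/(20+k) > 0.43 and solve: k > (0.43·20 − 6)/(1 − 0.43) = 4.561.
The smallest integer exceeding 4.561 is 5.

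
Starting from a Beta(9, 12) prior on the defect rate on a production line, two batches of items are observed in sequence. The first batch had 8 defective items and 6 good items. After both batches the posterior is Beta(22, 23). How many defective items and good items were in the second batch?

5 defective items and 5 good items

Sequential conjugate updates are equivalent to a single update on the pooled data, so total successes = posterior α − prior α and total failures = posterior β − prior β.
Total across both batches: 22−9=13 defective items, 23−12=11 good items.
Subtract the first batch: 13−8=5 defective items and 11−6=5 good items.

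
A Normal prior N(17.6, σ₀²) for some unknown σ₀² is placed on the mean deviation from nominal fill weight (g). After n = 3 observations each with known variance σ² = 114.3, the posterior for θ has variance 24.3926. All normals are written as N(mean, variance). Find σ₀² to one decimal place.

For the Normal–Normal model with known σ², precisions add: τ_n = τ₀ + n/σ².
So 1/σ₀² = 1/24.3926 − 3/114.3 = 0.040996 − 0.026247 = 0.014749.
Hence σ₀² = 1/0.014749 ≈ 67.8.

σ₀² = 67.8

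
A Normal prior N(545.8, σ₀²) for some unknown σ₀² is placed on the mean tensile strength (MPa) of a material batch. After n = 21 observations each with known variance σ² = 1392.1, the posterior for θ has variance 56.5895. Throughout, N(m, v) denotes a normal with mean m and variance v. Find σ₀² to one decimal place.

For the Normal–Normal model with known σ², precisions add: τ_n = τ₀ + n/σ².
So 1/σ₀² = 1/56.5895 − 21/1392.1 = 0.017671 − 0.015085 = 0.002586.
Hence σ₀² = 1/0.002586 ≈ 386.7.

σ₀² = 386.7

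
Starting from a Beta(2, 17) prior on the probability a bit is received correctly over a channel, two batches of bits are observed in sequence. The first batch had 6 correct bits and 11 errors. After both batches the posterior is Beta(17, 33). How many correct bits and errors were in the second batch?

9 correct bits and 5 errors

Sequential conjugate updates are equivalent to a single update on the pooled data, so total successes = posterior α − prior α and total failures = posterior β − prior β.
Total across both batches: 17−2=15 correct bits, 33−17=16 errors.
Subtract the first batch: 15−6=9 correct bits and 16−11=5 errors.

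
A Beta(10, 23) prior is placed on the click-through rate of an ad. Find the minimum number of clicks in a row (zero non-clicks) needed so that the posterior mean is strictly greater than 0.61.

After k clicks and 0 non-clicks the posterior is Beta(10+k, 23), with mean (10+k)/(10+23+k).
Set (10+k)/(33+k) > 0.61 and solve: k > (0.61·33 − 10)/(1 − 0.61) = 25.974.
The smallest integer exceeding 25.974 is 26, and checking k=26: (36)/(59) = 0.6102 > 0.61.

k = 26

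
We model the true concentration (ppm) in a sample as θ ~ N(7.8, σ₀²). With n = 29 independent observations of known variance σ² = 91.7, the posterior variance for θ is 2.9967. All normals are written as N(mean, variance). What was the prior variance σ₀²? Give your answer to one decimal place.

Posterior precision equals prior precision plus data precision: 1/σ_n² = 1/σ₀² + n/σ².
So 1/σ₀² = 1/2.9967 − 29/91.7 = 0.333700 − 0.316249 = 0.017451.
Hence σ₀² = 1/0.017451 ≈ 57.3.

σ₀² = 57.3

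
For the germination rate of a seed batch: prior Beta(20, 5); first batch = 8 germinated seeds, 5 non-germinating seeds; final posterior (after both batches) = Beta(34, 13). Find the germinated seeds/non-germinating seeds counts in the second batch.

Because Beta–binomial updating is additive in the counts, the combined data contributed (α_post−α_prior, β_post−β_prior) successes and failures.
Total across both batches: 34−20=14 germinated seeds, 13−5=8 non-germinating seeds.
Subtract the first batch: 14−8=6 germinated seeds and 8−5=3 non-germinating seeds.

6 germinated seeds and 3 non-germinating seeds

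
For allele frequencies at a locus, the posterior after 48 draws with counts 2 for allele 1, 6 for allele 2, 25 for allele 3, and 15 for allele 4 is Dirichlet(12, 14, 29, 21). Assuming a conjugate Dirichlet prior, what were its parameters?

For a Dirichlet(α) prior with multinomial counts c, the posterior is Dirichlet(α + c) componentwise.
Subtract each count from the matching posterior parameter: 12−2=10, 14−6=8, 29−25=4, 21−15=6.

Dirichlet(10, 8, 4, 6)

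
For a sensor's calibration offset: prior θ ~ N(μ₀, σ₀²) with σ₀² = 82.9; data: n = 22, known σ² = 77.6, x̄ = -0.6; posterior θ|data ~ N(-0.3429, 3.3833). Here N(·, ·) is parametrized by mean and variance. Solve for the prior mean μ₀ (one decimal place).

The posterior mean is a precision-weighted average: μ_n = (τ₀μ₀ + τ_data·x̄)/(τ₀+τ_data), with τ₀=1/σ₀² and τ_data=n/σ².
Here τ₀ = 1/82.9 = 0.012063 and τ_data = 22/77.6 = 0.283505, so τ_n = 0.295568.
Rearranging for μ₀: μ₀ = (μ_n·τ_n − τ_data·x̄)/τ₀ = (-0.3429·0.295568 − 0.283505·-0.6) / 0.012063 = 0.068753/0.012063 ≈ 5.7.

μ₀ = 5.7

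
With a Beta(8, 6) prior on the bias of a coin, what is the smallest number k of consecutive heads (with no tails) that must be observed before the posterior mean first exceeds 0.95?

After k heads and 0 tails the posterior is Beta(8+k, 6), with mean (8+k)/(8+6+k).
Set (8+k)/(14+k) > 0.95 and solve: k > (0.95·14 − 8)/(1 − 0.95) = 106.000.
The smallest integer exceeding 106.000 is 107, and checking k=107: (115)/(121) = 0.9504 > 0.95.

k = 107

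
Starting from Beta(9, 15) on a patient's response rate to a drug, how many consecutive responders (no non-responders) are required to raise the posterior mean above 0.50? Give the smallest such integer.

k = 7

After k responders and 0 non-responders the posterior is Beta(9+k, 15), with mean (9+k)/(9+15+k).
Set (9+k)/(24+k) > 0.50 and solve: k > (0.50·24 − 9)/(1 − 0.50) = 6.000.
The smallest integer exceeding 6.000 is 7.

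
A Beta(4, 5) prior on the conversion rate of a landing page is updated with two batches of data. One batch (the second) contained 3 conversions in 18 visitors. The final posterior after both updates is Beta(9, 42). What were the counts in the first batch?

2 conversions and 22 bounces

Sequential conjugate updates are equivalent to a single update on the pooled data, so total successes = posterior α − prior α and total failures = posterior β − prior β.
Total across both batches: 9−4=5 conversions, 42−5=37 bounces.
Subtract the second batch: 5−3=2 conversions and 37−15=22 bounces.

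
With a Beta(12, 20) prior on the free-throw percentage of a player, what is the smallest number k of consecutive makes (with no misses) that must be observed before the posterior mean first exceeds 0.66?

After k makes and 0 misses the posterior is Beta(12+k, 20), with mean (12+k)/(12+20+k).
Set (12+k)/(32+k) > 0.66 and solve: k > (0.66·32 − 12)/(1 − 0.66) = 26.824.
The smallest integer exceeding 26.824 is 27, and checking k=27: (39)/(59) = 0.6610 > 0.66.

k = 27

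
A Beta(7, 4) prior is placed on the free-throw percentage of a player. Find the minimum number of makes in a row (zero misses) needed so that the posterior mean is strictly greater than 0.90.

k = 30

After k makes and 0 misses the posterior is Beta(7+k, 4), with mean (7+k)/(7+4+k).
Set (7+k)/(11+k) > 0.90 and solve: k > (0.90·11 − 7)/(1 − 0.90) = 29.000.
The smallest integer exceeding 29.000 is 30, and checking k=30: (37)/(41) = 0.9024 > 0.90.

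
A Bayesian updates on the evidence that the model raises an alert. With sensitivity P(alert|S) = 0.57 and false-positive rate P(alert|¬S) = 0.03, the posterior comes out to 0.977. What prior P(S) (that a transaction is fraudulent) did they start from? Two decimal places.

In odds form, posterior odds = prior odds × likelihood ratio, so prior odds = posterior odds ÷ LR.
Posterior odds = 0.977/(1−0.977) = 42.4783. LR = 0.57/0.03 = 19.0000.
Prior odds = 42.4783/19.0000 = 2.2357, so P(S) = 2.2357/(1+2.2357) ≈ 0.69.

P(S) = 0.69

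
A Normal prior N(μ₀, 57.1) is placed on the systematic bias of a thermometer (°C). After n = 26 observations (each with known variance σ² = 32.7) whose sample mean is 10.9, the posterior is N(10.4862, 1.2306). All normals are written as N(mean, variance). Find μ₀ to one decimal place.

μ₀ = -8.3

The posterior mean is a precision-weighted average: μ_n = (τ₀μ₀ + τ_data·x̄)/(τ₀+τ_data), with τ₀=1/σ₀² and τ_data=n/σ².
Here τ₀ = 1/57.1 = 0.017513 and τ_data = 26/32.7 = 0.795107, so τ_n = 0.812620.
Rearranging for μ₀: μ₀ = (μ_n·τ_n − τ_data·x̄)/τ₀ = (10.4862·0.812620 − 0.795107·10.9) / 0.017513 = -0.145370/0.017513 ≈ -8.3.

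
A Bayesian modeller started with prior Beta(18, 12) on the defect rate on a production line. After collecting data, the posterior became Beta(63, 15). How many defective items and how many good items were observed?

A Beta(a, b) prior with s successes and f failures in binomial data gives a Beta(a+s, b+f) posterior.
So s = 63 − 18 = 45 and f = 15 − 12 = 3.

45 defective items and 3 good items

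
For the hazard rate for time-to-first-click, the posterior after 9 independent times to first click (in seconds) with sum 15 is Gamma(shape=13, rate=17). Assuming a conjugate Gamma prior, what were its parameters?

For an exponential likelihood with a Gamma(α, β) prior on the rate, n observations with total T give posterior Gamma(α+n, β+T).
So α = 13 − 9 = 4 and β = 17 − 15 = 2.

Gamma(shape=4, rate=2)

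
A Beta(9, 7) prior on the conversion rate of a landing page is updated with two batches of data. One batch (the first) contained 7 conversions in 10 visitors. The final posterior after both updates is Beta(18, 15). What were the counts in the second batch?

Because Beta–binomial updating is additive in the counts, the combined data contributed (α_post−α_prior, β_post−β_prior) successes and failures.
Total across both batches: 18−9=9 conversions, 15−7=8 bounces.
Subtract the first batch: 9−7=2 conversions and 8−3=5 bounces.

2 conversions and 5 bounces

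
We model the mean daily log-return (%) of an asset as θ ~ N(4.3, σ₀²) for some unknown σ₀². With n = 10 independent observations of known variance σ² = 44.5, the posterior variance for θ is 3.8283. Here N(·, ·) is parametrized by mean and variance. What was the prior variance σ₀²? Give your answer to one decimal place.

σ₀² = 27.4

For the Normal–Normal model with known σ², precisions add: τ_n = τ₀ + n/σ².
So 1/σ₀² = 1/3.8283 − 10/44.5 = 0.261213 − 0.224719 = 0.036494.
Hence σ₀² = 1/0.036494 ≈ 27.4.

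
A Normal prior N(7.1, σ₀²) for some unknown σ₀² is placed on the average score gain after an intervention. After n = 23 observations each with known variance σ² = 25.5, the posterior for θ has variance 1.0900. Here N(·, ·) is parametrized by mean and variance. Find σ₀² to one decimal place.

σ₀² = 64.6

Posterior precision equals prior precision plus data precision: 1/σ_n² = 1/σ₀² + n/σ².
So 1/σ₀² = 1/1.0900 − 23/25.5 = 0.917431 − 0.901961 = 0.015470.
Hence σ₀² = 1/0.015470 ≈ 64.6.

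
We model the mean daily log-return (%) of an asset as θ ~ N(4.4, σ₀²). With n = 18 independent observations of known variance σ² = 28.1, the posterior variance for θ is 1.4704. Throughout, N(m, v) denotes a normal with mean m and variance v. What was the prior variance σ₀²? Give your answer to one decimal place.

σ₀² = 25.3

For the Normal–Normal model with known σ², precisions add: τ_n = τ₀ + n/σ².
So 1/σ₀² = 1/1.4704 − 18/28.1 = 0.680087 − 0.640569 = 0.039518.
Hence σ₀² = 1/0.039518 ≈ 25.3.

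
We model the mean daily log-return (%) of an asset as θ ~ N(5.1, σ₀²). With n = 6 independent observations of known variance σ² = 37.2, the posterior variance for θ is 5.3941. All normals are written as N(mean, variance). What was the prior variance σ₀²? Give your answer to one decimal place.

σ₀² = 41.5

Posterior precision equals prior precision plus data precision: 1/σ_n² = 1/σ₀² + n/σ².
So 1/σ₀² = 1/5.3941 − 6/37.2 = 0.185388 − 0.161290 = 0.024098.
Hence σ₀² = 1/0.024098 ≈ 41.5.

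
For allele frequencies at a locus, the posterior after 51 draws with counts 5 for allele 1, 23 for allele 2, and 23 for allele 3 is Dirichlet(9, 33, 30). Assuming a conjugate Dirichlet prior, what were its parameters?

For a Dirichlet(α) prior with multinomial counts c, the posterior is Dirichlet(α + c) componentwise.
Subtract each count from the matching posterior parameter: 9−5=4, 33−23=10, 30−23=7.

Dirichlet(4, 10, 7)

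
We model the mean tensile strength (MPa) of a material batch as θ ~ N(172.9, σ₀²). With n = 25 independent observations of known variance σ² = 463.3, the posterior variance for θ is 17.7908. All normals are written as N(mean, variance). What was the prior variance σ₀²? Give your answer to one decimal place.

For the Normal–Normal model with known σ², precisions add: τ_n = τ₀ + n/σ².
So 1/σ₀² = 1/17.7908 − 25/463.3 = 0.056209 − 0.053961 = 0.002248.
Hence σ₀² = 1/0.002248 ≈ 444.8.

σ₀² = 444.8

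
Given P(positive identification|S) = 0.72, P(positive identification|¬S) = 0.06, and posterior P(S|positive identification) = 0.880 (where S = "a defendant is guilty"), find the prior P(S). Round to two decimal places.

In odds form, posterior odds = prior odds × likelihood ratio, so prior odds = posterior odds ÷ LR.
Posterior odds = 0.880/(1−0.880) = 7.3333. LR = 0.72/0.06 = 12.0000.
Prior odds = 7.3333/12.0000 = 0.6111, so P(S) = 0.6111/(1+0.6111) ≈ 0.38.

P(S) = 0.38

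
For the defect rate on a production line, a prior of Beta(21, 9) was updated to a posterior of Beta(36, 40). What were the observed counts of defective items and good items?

A Beta(a, b) prior with s successes and f failures in binomial data gives a Beta(a+s, b+f) posterior.
Match parameters: s=36−21=15, f=40−9=31.

15 defective items and 31 good items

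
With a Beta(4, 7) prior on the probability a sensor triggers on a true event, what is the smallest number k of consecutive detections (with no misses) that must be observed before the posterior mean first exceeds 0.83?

After k detections and 0 misses the posterior is Beta(4+k, 7), with mean (4+k)/(4+7+k).
Set (4+k)/(11+k) > 0.83 and solve: k > (0.83·11 − 4)/(1 − 0.83) = 30.176.
The smallest integer exceeding 30.176 is 31, and checking k=31: (35)/(42) = 0.8333 > 0.83.

k = 31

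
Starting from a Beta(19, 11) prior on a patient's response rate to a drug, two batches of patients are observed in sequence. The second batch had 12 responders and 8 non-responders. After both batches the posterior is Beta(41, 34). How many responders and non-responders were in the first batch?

Sequential conjugate updates are equivalent to a single update on the pooled data, so total successes = posterior α − prior α and total failures = posterior β − prior β.
Total across both batches: 41−19=22 responders, 34−11=23 non-responders.
Subtract the second batch: 22−12=10 responders and 23−8=15 non-responders.

10 responders and 15 non-responders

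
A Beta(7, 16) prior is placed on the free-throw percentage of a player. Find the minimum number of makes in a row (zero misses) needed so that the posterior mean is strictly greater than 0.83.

After k makes and 0 misses the posterior is Beta(7+k, 16), with mean (7+k)/(7+16+k).
Set (7+k)/(23+k) > 0.83 and solve: k > (0.83·23 − 7)/(1 − 0.83) = 71.118.
The smallest integer exceeding 71.118 is 72.

k = 72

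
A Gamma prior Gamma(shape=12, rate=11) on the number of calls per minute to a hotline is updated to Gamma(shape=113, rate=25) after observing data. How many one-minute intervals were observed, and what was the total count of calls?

n = 14 one-minute intervals with total 101 calls

A Gamma(α, β) prior (rate parametrization) on a Poisson rate with n observations summing to S gives posterior Gamma(α+S, β+n).
Matching: Σxᵢ = 113 − 12 = 101 and n = 25 − 11 = 14.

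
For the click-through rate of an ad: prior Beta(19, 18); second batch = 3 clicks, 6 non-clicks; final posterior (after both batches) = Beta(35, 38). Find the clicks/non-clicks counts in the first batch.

Sequential conjugate updates are equivalent to a single update on the pooled data, so total successes = posterior α − prior α and total failures = posterior β − prior β.
Total across both batches: 35−19=16 clicks, 38−18=20 non-clicks.
Subtract the second batch: 16−3=13 clicks and 20−6=14 non-clicks.

13 clicks and 14 non-clicks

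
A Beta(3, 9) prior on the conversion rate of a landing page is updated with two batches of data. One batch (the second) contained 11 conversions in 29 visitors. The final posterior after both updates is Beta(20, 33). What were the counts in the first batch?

6 conversions and 6 bounces

Because Beta–binomial updating is additive in the counts, the combined data contributed (α_post−α_prior, β_post−β_prior) successes and failures.
Total across both batches: 20−3=17 conversions, 33−9=24 bounces.
Subtract the second batch: 17−11=6 conversions and 24−18=6 bounces.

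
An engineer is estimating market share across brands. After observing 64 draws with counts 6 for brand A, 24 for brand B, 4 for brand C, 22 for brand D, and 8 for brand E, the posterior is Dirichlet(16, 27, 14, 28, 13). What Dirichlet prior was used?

Dirichlet(10, 3, 10, 6, 5)

For a Dirichlet(α) prior with multinomial counts c, the posterior is Dirichlet(α + c) componentwise.
Subtract each count from the matching posterior parameter: 16−6=10, 27−24=3, 14−4=10, 28−22=6, 13−8=5.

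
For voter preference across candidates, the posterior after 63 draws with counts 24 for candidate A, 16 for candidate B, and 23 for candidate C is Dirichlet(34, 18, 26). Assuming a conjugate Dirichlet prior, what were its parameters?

For a Dirichlet(α) prior with multinomial counts c, the posterior is Dirichlet(α + c) componentwise.
Subtract each count from the matching posterior parameter: 34−24=10, 18−16=2, 26−23=3.

Dirichlet(10, 2, 3)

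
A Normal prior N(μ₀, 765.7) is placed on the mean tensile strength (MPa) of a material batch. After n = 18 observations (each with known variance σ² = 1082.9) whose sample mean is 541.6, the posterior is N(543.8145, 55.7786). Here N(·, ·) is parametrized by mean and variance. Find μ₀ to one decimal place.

With known observation variance, the Normal–Normal posterior has precision τ_n = τ₀ + n/σ² and mean μ_n = (τ₀μ₀ + (n/σ²)x̄)/τ_n.
Here τ₀ = 1/765.7 = 0.001306 and τ_data = 18/1082.9 = 0.016622, so τ_n = 0.017928.
Rearranging for μ₀: μ₀ = (μ_n·τ_n − τ_data·x̄)/τ₀ = (543.8145·0.017928 − 0.016622·541.6) / 0.001306 = 0.747031/0.001306 ≈ 572.0.

μ₀ = 572.0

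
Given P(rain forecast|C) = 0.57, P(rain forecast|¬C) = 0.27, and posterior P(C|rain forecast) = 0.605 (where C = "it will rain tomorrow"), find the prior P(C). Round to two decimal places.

In odds form, posterior odds = prior odds × likelihood ratio, so prior odds = posterior odds ÷ LR.
Posterior odds = 0.605/(1−0.605) = 1.5316. LR = 0.57/0.27 = 2.1111.
Prior odds = 1.5316/2.1111 = 0.7255, so P(C) = 0.7255/(1+0.7255) ≈ 0.42.

P(C) = 0.42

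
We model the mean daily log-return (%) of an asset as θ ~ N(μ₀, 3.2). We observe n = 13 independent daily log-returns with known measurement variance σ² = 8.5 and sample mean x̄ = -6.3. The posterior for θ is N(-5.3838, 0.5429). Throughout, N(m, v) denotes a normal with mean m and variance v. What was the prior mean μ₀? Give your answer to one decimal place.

With known observation variance, the Normal–Normal posterior has precision τ_n = τ₀ + n/σ² and mean μ_n = (τ₀μ₀ + (n/σ²)x̄)/τ_n.
Here τ₀ = 1/3.2 = 0.312500 and τ_data = 13/8.5 = 1.529412, so τ_n = 1.841912.
Rearranging for μ₀: μ₀ = (μ_n·τ_n − τ_data·x̄)/τ₀ = (-5.3838·1.841912 − 1.529412·-6.3) / 0.312500 = -0.281190/0.312500 ≈ -0.9.

μ₀ = -0.9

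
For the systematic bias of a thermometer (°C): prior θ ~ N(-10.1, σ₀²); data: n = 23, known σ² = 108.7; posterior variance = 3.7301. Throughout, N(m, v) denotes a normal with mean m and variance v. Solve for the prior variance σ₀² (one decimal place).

For the Normal–Normal model with known σ², precisions add: τ_n = τ₀ + n/σ².
So 1/σ₀² = 1/3.7301 − 23/108.7 = 0.268089 − 0.211592 = 0.056497.
Hence σ₀² = 1/0.056497 ≈ 17.7.

σ₀² = 17.7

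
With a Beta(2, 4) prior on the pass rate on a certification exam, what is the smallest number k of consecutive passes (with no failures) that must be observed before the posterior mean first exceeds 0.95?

k = 75

After k passes and 0 failures the posterior is Beta(2+k, 4), with mean (2+k)/(2+4+k).
Set (2+k)/(6+k) > 0.95 and solve: k > (0.95·6 − 2)/(1 − 0.95) = 74.000.
The smallest integer exceeding 74.000 is 75.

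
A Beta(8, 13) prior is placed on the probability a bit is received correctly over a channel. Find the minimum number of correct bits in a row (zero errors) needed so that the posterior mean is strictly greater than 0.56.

k = 9

After k correct bits and 0 errors the posterior is Beta(8+k, 13), with mean (8+k)/(8+13+k).
Set (8+k)/(21+k) > 0.56 and solve: k > (0.56·21 − 8)/(1 − 0.56) = 8.545.
The smallest integer exceeding 8.545 is 9, and checking k=9: (17)/(30) = 0.5667 > 0.56.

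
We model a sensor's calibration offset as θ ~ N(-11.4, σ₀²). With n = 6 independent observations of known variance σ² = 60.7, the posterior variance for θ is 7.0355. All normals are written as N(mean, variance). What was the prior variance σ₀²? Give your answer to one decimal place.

σ₀² = 23.1

Posterior precision equals prior precision plus data precision: 1/σ_n² = 1/σ₀² + n/σ².
So 1/σ₀² = 1/7.0355 − 6/60.7 = 0.142136 − 0.098847 = 0.043289.
Hence σ₀² = 1/0.043289 ≈ 23.1.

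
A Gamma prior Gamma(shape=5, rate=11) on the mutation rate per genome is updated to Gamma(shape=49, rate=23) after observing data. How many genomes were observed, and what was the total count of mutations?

n = 12 genomes with total 44 mutations

A Gamma(α, β) prior (rate parametrization) on a Poisson rate with n observations summing to S gives posterior Gamma(α+S, β+n).
Matching: Σxᵢ = 49 − 5 = 44 and n = 23 − 11 = 12.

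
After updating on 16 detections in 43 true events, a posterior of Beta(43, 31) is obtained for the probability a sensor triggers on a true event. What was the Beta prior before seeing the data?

A Beta(α, β) prior with s successes and f failures in binomial data gives a Beta(α+s, β+f) posterior.
So α = 43 − 16 = 27 and β = 31 − 27 = 4.

Beta(27, 4)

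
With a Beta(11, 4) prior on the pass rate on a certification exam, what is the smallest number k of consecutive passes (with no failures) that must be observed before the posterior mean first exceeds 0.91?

After k passes and 0 failures the posterior is Beta(11+k, 4), with mean (11+k)/(11+4+k).
Set (11+k)/(15+k) > 0.91 and solve: k > (0.91·15 − 11)/(1 − 0.91) = 29.444.
The smallest integer exceeding 29.444 is 30, and checking k=30: (41)/(45) = 0.9111 > 0.91.

k = 30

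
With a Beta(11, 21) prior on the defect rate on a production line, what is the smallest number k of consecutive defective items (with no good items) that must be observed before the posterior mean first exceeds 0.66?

After k defective items and 0 good items the posterior is Beta(11+k, 21), with mean (11+k)/(11+21+k).
Set (11+k)/(32+k) > 0.66 and solve: k > (0.66·32 − 11)/(1 − 0.66) = 29.765.
The smallest integer exceeding 29.765 is 30, and checking k=30: (41)/(62) = 0.6613 > 0.66.

k = 30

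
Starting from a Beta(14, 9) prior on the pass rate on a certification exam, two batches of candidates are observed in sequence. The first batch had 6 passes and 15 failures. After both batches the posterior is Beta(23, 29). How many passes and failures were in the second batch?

3 passes and 5 failures

Sequential conjugate updates are equivalent to a single update on the pooled data, so total successes = posterior α − prior α and total failures = posterior β − prior β.
Total across both batches: 23−14=9 passes, 29−9=20 failures.
Subtract the first batch: 9−6=3 passes and 20−15=5 failures.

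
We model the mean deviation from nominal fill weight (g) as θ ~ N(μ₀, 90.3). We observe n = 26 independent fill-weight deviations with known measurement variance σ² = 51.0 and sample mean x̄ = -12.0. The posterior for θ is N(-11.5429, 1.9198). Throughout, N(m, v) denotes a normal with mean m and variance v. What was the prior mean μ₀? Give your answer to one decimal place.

μ₀ = 9.5

With known observation variance, the Normal–Normal posterior has precision τ_n = τ₀ + n/σ² and mean μ_n = (τ₀μ₀ + (n/σ²)x̄)/τ_n.
Here τ₀ = 1/90.3 = 0.011074 and τ_data = 26/51.0 = 0.509804, so τ_n = 0.520878.
Rearranging for μ₀: μ₀ = (μ_n·τ_n − τ_data·x̄)/τ₀ = (-11.5429·0.520878 − 0.509804·-12.0) / 0.011074 = 0.105205/0.011074 ≈ 9.5.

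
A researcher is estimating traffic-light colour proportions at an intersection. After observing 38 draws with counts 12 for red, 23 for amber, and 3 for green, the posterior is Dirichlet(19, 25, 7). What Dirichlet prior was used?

Dirichlet(7, 2, 4)

For a Dirichlet(α) prior with multinomial counts c, the posterior is Dirichlet(α + c) componentwise.
Subtract each count from the matching posterior parameter: 19−12=7, 25−23=2, 7−3=4.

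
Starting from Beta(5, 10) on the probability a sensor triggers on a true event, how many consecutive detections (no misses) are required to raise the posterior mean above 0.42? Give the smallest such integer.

After k detections and 0 misses the posterior is Beta(5+k, 10), with mean (5+k)/(5+10+k).
Set (5+k)/(15+k) > 0.42 and solve: k > (0.42·15 − 5)/(1 − 0.42) = 2.241.
The smallest integer exceeding 2.241 is 3.

k = 3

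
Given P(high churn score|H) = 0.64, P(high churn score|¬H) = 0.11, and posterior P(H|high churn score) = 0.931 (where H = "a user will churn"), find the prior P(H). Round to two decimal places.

P(H) = 0.70

In odds form, posterior odds = prior odds × likelihood ratio, so prior odds = posterior odds ÷ LR.
Posterior odds = 0.931/(1−0.931) = 13.4928. LR = 0.64/0.11 = 5.8182.
Prior odds = 13.4928/5.8182 = 2.3191, so P(H) = 2.3191/(1+2.3191) ≈ 0.70.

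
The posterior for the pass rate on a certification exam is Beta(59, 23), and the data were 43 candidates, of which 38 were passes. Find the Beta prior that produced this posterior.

Beta(21, 18)

A Beta(a, b) prior with s successes and f failures in binomial data gives a Beta(a+s, b+f) posterior.
Subtract the data counts: 59−38=21, 23−5=18.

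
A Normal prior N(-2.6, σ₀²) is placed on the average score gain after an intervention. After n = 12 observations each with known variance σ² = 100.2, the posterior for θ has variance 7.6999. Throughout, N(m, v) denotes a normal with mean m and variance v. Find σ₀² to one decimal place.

For the Normal–Normal model with known σ², precisions add: τ_n = τ₀ + n/σ².
So 1/σ₀² = 1/7.6999 − 12/100.2 = 0.129872 − 0.119760 = 0.010112.
Hence σ₀² = 1/0.010112 ≈ 98.9.

σ₀² = 98.9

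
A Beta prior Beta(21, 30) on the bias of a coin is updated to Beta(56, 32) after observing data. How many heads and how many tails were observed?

Under Beta–binomial conjugacy the posterior parameters are (a+s, b+f).
So s = 56 − 21 = 35 and f = 32 − 30 = 2.

35 heads and 2 tails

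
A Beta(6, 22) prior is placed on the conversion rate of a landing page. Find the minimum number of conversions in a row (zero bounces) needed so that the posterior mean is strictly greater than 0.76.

k = 64

After k conversions and 0 bounces the posterior is Beta(6+k, 22), with mean (6+k)/(6+22+k).
Set (6+k)/(28+k) > 0.76 and solve: k > (0.76·28 − 6)/(1 − 0.76) = 63.667.
The smallest integer exceeding 63.667 is 64.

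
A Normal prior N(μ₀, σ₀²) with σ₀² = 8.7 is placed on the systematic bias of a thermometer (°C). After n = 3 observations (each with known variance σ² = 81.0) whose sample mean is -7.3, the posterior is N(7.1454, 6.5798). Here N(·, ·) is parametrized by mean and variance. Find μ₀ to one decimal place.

With known observation variance, the Normal–Normal posterior has precision τ_n = τ₀ + n/σ² and mean μ_n = (τ₀μ₀ + (n/σ²)x̄)/τ_n.
Here τ₀ = 1/8.7 = 0.114943 and τ_data = 3/81.0 = 0.037037, so τ_n = 0.151980.
Rearranging for μ₀: μ₀ = (μ_n·τ_n − τ_data·x̄)/τ₀ = (7.1454·0.151980 − 0.037037·-7.3) / 0.114943 = 1.356328/0.114943 ≈ 11.8.

μ₀ = 11.8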